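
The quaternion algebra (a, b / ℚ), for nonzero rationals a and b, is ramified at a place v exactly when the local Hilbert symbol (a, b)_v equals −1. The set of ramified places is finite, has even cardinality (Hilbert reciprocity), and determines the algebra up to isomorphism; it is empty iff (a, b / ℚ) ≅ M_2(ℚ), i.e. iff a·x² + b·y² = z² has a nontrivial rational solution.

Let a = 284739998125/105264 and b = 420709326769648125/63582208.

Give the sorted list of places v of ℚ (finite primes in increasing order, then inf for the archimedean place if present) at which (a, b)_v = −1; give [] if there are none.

[2, 29, 37, 43]

(a, b) ≡ (27047, 21199) mod (ℚ^×)²; places V = {2, 3, 5, 11, 17, 19, 29, 37, 43, ∞}.
(a,b)_3: α=-2, u≡2; β=4, v≡1 (mod 3); (2|3)=-1, (1|3)=+1; sign (−1)^0·-1^4·+1^-2 = +1.
(a,b)_5: α=4, u≡3; β=4, v≡4 (mod 5); (3|5)=-1, (4|5)=+1; sign (−1)^0·-1^4·+1^4 = +1.
(a,b)_37: α=1, u≡33; β=2, v≡20 (mod 37); (33|37)=+1, (20|37)=-1; sign (−1)^0·+1^2·-1^1 = -1.
(a,b)_19: α=0, u≡18; β=-2, v≡10 (mod 19); (18|19)=-1, (10|19)=-1; sign (−1)^0·-1^-2·-1^0 = +1.
(a,b)_∞: sgn(27047)=+, sgn(21199)=+, so +1.
(a,b)_2: α=-4, β=-12; u≡7, v≡7 (mod 8); ε(u)ε(v)=1·1, αω(v)=-4·0, βω(u)=-12·0; sum ≡ 1  ⇒  -1.
(a,b)_43: α=-1, u≡7; β=-1, v≡20 (mod 43); (7|43)=-1, (20|43)=-1; sign (−1)^1·-1^-1·-1^-1 = -1.
(a,b)_11: α=4, u≡3; β=4, v≡6 (mod 11); (3|11)=+1, (6|11)=-1; sign (−1)^0·+1^4·-1^4 = +1.
(a,b)_17: α=-1, u≡6; β=1, v≡11 (mod 17); (6|17)=-1, (11|17)=-1; sign (−1)^0·-1^1·-1^-1 = +1.
(a,b)_29: α=2, u≡8; β=3, v≡20 (mod 29); (8|29)=-1, (20|29)=+1; sign (−1)^0·-1^3·+1^2 = -1.
Ram(27047, 21199) = {2, 29, 37, 43}; no ℚ_2-point on the conic.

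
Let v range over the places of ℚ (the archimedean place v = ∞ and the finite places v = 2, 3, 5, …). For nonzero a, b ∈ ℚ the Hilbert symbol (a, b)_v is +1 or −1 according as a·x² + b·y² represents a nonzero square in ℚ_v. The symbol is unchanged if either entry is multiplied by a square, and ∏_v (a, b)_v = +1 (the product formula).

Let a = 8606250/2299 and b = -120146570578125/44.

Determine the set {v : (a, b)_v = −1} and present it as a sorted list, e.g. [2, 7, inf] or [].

Mod squares: a ≡ 3230, b ≡ -3927. Check v ∈ {∞, 2, 3, 5, 7, 11, 13, 17, 19}.
v=19: a=19^-1·(≡15), b=19^0·(≡9) mod 19; (15|19)=-1, (9|19)=+1; (−1)^{-1·0·9}·(-1)^0·(+1)^-1 = +1.
v=17: a=17^1·(≡6), b=17^3·(≡6) mod 17; (6|17)=-1, (6|17)=-1; (−1)^{1·3·8}·(-1)^3·(-1)^1 = +1.
v=7: a=7^0·(≡3), b=7^3·(≡3) mod 7; (3|7)=-1, (3|7)=-1; (−1)^{0·3·3}·(-1)^3·(-1)^0 = -1.
v=13: a=13^0·(≡5), b=13^2·(≡12) mod 13; (5|13)=-1, (12|13)=+1; (−1)^{0·2·6}·(-1)^2·(+1)^0 = +1.
v=5: a=5^5·(≡1), b=5^6·(≡2) mod 5; (1|5)=+1, (2|5)=-1; (−1)^{5·6·2}·(+1)^6·(-1)^5 = -1.
v=2: v_2(a)=1, v_2(b)=-2; units ≡ 7, 1 (mod 8); ε·ε+αω+βω = 1·0+1·0+-2·0 ≡ 0  ⇒  (a,b)_2 = +1.
v=3: a=3^4·(≡2), b=3^3·(≡2) mod 3; (2|3)=-1, (2|3)=-1; (−1)^{4·3·1}·(-1)^3·(-1)^4 = -1.
v=∞: 3230 > 0 and -3927 < 0  ⇒  (a,b)_∞ = +1.
v=11: a=11^-2·(≡6), b=11^-1·(≡2) mod 11; (6|11)=-1, (2|11)=-1; (−1)^{-2·-1·5}·(-1)^-1·(-1)^-2 = -1.
Ram(3230, -3927) = {3, 5, 7, 11}; no ℚ_3-point on the conic.

[3, 5, 7, 11]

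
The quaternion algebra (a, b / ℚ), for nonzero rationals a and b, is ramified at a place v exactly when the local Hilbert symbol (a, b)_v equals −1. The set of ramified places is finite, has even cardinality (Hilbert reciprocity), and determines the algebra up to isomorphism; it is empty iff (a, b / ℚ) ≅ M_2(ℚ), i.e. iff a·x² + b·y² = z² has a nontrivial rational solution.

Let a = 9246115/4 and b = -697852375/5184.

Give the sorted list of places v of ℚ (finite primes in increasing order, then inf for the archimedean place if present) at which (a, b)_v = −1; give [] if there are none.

[5, 37, 41, 53]

(a, b) ≡ (9246115, -230695) mod (ℚ^×)²; places V = {2, 3, 5, 11, 23, 29, 37, 41, 43, 53, ∞}.
(a,b)_37: α=1, u≡27; β=1, v≡15 (mod 37); (27|37)=+1, (15|37)=-1; sign (−1)^0·+1^1·-1^1 = -1.
(a,b)_41: α=1, u≡14; β=0, v≡35 (mod 41); (14|41)=-1, (35|41)=-1; sign (−1)^0·-1^0·-1^1 = -1.
(a,b)_3: α=0, u≡1; β=-4, v≡2 (mod 3); (1|3)=+1, (2|3)=-1; sign (−1)^0·+1^-4·-1^0 = +1.
(a,b)_2: α=-2, β=-6; u≡3, v≡1 (mod 8); ε(u)ε(v)=1·0, αω(v)=-2·0, βω(u)=-6·1; sum ≡ 0  ⇒  +1.
(a,b)_29: α=0, u≡4; β=1, v≡24 (mod 29); (4|29)=+1, (24|29)=+1; sign (−1)^0·+1^1·+1^0 = +1.
(a,b)_11: α=0, u≡8; β=2, v≡8 (mod 11); (8|11)=-1, (8|11)=-1; sign (−1)^0·-1^2·-1^0 = +1.
(a,b)_∞: sgn(9246115)=+, sgn(-230695)=−, so +1.
(a,b)_53: α=1, u≡8; β=0, v≡5 (mod 53); (8|53)=-1, (5|53)=-1; sign (−1)^0·-1^0·-1^1 = -1.
(a,b)_23: α=1, u≡20; β=0, v≡1 (mod 23); (20|23)=-1, (1|23)=+1; sign (−1)^0·-1^0·+1^1 = +1.
(a,b)_5: α=1, u≡2; β=3, v≡4 (mod 5); (2|5)=-1, (4|5)=+1; sign (−1)^0·-1^3·+1^1 = -1.
(a,b)_43: α=0, u≡10; β=1, v≡17 (mod 43); (10|43)=+1, (17|43)=+1; sign (−1)^0·+1^1·+1^0 = +1.
|Ram(9246115, -230695)| = 4, even; anisotropic at {5, 37, 41, 53}.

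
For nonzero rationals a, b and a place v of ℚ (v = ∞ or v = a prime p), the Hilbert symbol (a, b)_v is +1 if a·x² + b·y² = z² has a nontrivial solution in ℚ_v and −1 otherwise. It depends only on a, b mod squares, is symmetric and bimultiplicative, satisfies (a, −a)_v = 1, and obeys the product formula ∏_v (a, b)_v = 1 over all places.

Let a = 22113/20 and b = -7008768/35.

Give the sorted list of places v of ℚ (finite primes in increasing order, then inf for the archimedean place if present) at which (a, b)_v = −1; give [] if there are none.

[2, 3, 5, 13]

(a, b) ≡ (1365, -70) mod (ℚ^×)²; places V = {2, 3, 5, 7, 13, ∞}.
(a,b)_∞: sgn(1365)=+, sgn(-70)=−, so +1.
(a,b)_13: α=1, u≡9; β=2, v≡7 (mod 13); (9|13)=+1, (7|13)=-1; sign (−1)^0·+1^2·-1^1 = -1.
(a,b)_3: α=5, u≡2; β=4, v≡2 (mod 3); (2|3)=-1, (2|3)=-1; sign (−1)^0·-1^4·-1^5 = -1.
(a,b)_2: α=-2, β=9; u≡5, v≡5 (mod 8); ε(u)ε(v)=0·0, αω(v)=-2·1, βω(u)=9·1; sum ≡ 1  ⇒  -1.
(a,b)_7: α=1, u≡5; β=-1, v≡2 (mod 7); (5|7)=-1, (2|7)=+1; sign (−1)^1·-1^-1·+1^1 = +1.
(a,b)_5: α=-1, u≡2; β=-1, v≡1 (mod 5); (2|5)=-1, (1|5)=+1; sign (−1)^0·-1^-1·+1^-1 = -1.
Ram(1365, -70) = {2, 3, 5, 13}; no ℚ_2-point on the conic.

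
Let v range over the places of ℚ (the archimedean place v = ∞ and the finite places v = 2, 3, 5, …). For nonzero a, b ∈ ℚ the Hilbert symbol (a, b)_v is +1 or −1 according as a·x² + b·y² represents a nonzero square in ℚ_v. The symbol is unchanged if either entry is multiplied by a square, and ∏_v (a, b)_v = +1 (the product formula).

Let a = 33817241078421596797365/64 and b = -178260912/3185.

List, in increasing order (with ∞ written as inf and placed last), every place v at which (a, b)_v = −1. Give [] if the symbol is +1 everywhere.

[5, 7, 13, 17]

Mod squares: a ≡ 6953765, b ≡ -993395. Check v ∈ {∞, 2, 3, 5, 7, 13, 17, 29, 31}.
v=13: a=13^5·(≡7), b=13^-1·(≡12) mod 13; (7|13)=-1, (12|13)=+1; (−1)^{5·-1·6}·(-1)^-1·(+1)^5 = -1.
v=17: a=17^3·(≡16), b=17^1·(≡12) mod 17; (16|17)=+1, (12|17)=-1; (−1)^{3·1·8}·(+1)^1·(-1)^3 = -1.
v=31: a=31^3·(≡24), b=31^1·(≡28) mod 31; (24|31)=-1, (28|31)=+1; (−1)^{3·1·15}·(-1)^1·(+1)^3 = +1.
v=2: v_2(a)=-6, v_2(b)=4; units ≡ 5, 5 (mod 8); ε·ε+αω+βω = 0·0+-6·1+4·1 ≡ 0  ⇒  (a,b)_2 = +1.
v=5: a=5^1·(≡2), b=5^-1·(≡4) mod 5; (2|5)=-1, (4|5)=+1; (−1)^{1·-1·2}·(-1)^-1·(+1)^1 = -1.
v=3: a=3^6·(≡2), b=3^6·(≡1) mod 3; (2|3)=-1, (1|3)=+1; (−1)^{6·6·1}·(-1)^6·(+1)^6 = +1.
v=∞: 6953765 > 0 and -993395 < 0  ⇒  (a,b)_∞ = +1.
v=7: a=7^1·(≡2), b=7^-2·(≡5) mod 7; (2|7)=+1, (5|7)=-1; (−1)^{1·-2·3}·(+1)^-2·(-1)^1 = -1.
v=29: a=29^3·(≡13), b=29^1·(≡6) mod 29; (13|29)=+1, (6|29)=+1; (−1)^{3·1·14}·(+1)^1·(+1)^3 = +1.
(6953765, -993395 / ℚ) ramifies at {5, 7, 13, 17}: a division algebra.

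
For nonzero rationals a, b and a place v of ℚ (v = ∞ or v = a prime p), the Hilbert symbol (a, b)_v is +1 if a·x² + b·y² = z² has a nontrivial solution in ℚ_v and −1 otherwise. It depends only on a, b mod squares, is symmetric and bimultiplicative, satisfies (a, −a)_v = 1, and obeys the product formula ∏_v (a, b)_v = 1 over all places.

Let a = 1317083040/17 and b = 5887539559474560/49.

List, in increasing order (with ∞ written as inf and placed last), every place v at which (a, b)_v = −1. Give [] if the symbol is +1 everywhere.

Mod squares: a ≡ 293930, b ≡ 3910. Check v ∈ {∞, 2, 3, 5, 7, 13, 17, 19, 23}.
v=13: a=13^1·(≡9), b=13^2·(≡1) mod 13; (9|13)=+1, (1|13)=+1; (−1)^{1·2·6}·(+1)^2·(+1)^1 = +1.
v=19: a=19^1·(≡5), b=19^2·(≡14) mod 19; (5|19)=+1, (14|19)=-1; (−1)^{1·2·9}·(+1)^2·(-1)^1 = -1.
v=17: a=17^-1·(≡16), b=17^1·(≡16) mod 17; (16|17)=+1, (16|17)=+1; (−1)^{-1·1·8}·(+1)^1·(+1)^-1 = +1.
v=3: a=3^2·(≡2), b=3^6·(≡1) mod 3; (2|3)=-1, (1|3)=+1; (−1)^{2·6·1}·(-1)^6·(+1)^2 = +1.
v=5: a=5^1·(≡4), b=5^1·(≡3) mod 5; (4|5)=+1, (3|5)=-1; (−1)^{1·1·2}·(+1)^1·(-1)^1 = -1.
v=7: a=7^1·(≡4), b=7^-2·(≡1) mod 7; (4|7)=+1, (1|7)=+1; (−1)^{1·-2·3}·(+1)^-2·(+1)^1 = +1.
v=∞: 293930 > 0 and 3910 > 0  ⇒  (a,b)_∞ = +1.
v=23: a=23^2·(≡6), b=23^3·(≡8) mod 23; (6|23)=+1, (8|23)=+1; (−1)^{2·3·11}·(+1)^3·(+1)^2 = +1.
v=2: v_2(a)=5, v_2(b)=7; units ≡ 5, 3 (mod 8); ε·ε+αω+βω = 0·1+5·1+7·1 ≡ 0  ⇒  (a,b)_2 = +1.
Ram(293930, 3910) = {5, 19}; no ℚ_5-point on the conic.

[5, 19]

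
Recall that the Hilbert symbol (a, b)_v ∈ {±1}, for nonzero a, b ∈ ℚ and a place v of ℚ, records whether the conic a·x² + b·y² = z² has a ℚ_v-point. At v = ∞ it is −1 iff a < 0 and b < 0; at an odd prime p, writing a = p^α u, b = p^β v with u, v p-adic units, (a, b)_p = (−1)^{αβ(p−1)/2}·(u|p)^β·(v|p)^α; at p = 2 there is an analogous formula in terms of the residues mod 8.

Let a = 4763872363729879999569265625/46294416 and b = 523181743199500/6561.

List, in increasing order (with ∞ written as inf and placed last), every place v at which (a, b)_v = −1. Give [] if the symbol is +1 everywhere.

Mod squares: a ≡ 1073, b ≡ 37555. Check v ∈ {∞, 2, 3, 5, 7, 11, 29, 37}.
v=11: a=11^8·(≡2), b=11^2·(≡5) mod 11; (2|11)=-1, (5|11)=+1; (−1)^{8·2·5}·(-1)^2·(+1)^8 = +1.
v=5: a=5^6·(≡3), b=5^3·(≡1) mod 5; (3|5)=-1, (1|5)=+1; (−1)^{6·3·2}·(-1)^3·(+1)^6 = -1.
v=3: a=3^-10·(≡2), b=3^-8·(≡1) mod 3; (2|3)=-1, (1|3)=+1; (−1)^{-10·-8·1}·(-1)^-8·(+1)^-10 = +1.
v=∞: 1073 > 0 and 37555 > 0  ⇒  (a,b)_∞ = +1.
v=29: a=29^5·(≡21), b=29^3·(≡27) mod 29; (21|29)=-1, (27|29)=-1; (−1)^{5·3·14}·(-1)^3·(-1)^5 = +1.
v=7: a=7^-2·(≡1), b=7^1·(≡3) mod 7; (1|7)=+1, (3|7)=-1; (−1)^{-2·1·3}·(+1)^1·(-1)^-2 = +1.
v=2: v_2(a)=-4, v_2(b)=2; units ≡ 1, 3 (mod 8); ε·ε+αω+βω = 0·1+-4·1+2·0 ≡ 0  ⇒  (a,b)_2 = +1.
v=37: a=37^5·(≡13), b=37^3·(≡36) mod 37; (13|37)=-1, (36|37)=+1; (−1)^{5·3·18}·(-1)^3·(+1)^5 = -1.
Ram(1073, 37555) = {5, 37}; no ℚ_5-point on the conic.

[5, 37]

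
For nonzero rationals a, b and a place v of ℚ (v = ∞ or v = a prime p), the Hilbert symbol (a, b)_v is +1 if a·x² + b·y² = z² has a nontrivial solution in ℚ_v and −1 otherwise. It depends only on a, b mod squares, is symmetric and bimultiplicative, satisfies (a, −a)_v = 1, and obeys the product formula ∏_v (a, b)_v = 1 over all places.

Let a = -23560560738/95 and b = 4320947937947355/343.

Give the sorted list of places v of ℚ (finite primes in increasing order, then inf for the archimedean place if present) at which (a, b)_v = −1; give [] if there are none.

[2, 3, 7, 11, 13, 19]

(a, b) ≡ (-190, 285285) mod (ℚ^×)²; places V = {2, 3, 5, 7, 11, 13, 19, 23, ∞}.
(a,b)_2: α=1, β=0; u≡1, v≡5 (mod 8); ε(u)ε(v)=0·0, αω(v)=1·1, βω(u)=0·0; sum ≡ 1  ⇒  -1.
(a,b)_11: α=4, u≡7; β=5, v≡6 (mod 11); (7|11)=-1, (6|11)=-1; sign (−1)^0·-1^5·-1^4 = -1.
(a,b)_7: α=0, u≡5; β=-3, v≡1 (mod 7); (5|7)=-1, (1|7)=+1; sign (−1)^0·-1^-3·+1^0 = -1.
(a,b)_13: α=2, u≡2; β=3, v≡9 (mod 13); (2|13)=-1, (9|13)=+1; sign (−1)^0·-1^3·+1^2 = -1.
(a,b)_23: α=2, u≡20; β=2, v≡3 (mod 23); (20|23)=-1, (3|23)=+1; sign (−1)^0·-1^2·+1^2 = +1.
(a,b)_∞: sgn(-190)=−, sgn(285285)=+, so +1.
(a,b)_5: α=-1, u≡3; β=1, v≡2 (mod 5); (3|5)=-1, (2|5)=-1; sign (−1)^0·-1^1·-1^-1 = +1.
(a,b)_3: α=2, u≡2; β=5, v≡1 (mod 3); (2|3)=-1, (1|3)=+1; sign (−1)^0·-1^5·+1^2 = -1.
(a,b)_19: α=-1, u≡17; β=1, v≡5 (mod 19); (17|19)=+1, (5|19)=+1; sign (−1)^1·+1^1·+1^-1 = -1.
Ram(-190, 285285) = {2, 3, 7, 11, 13, 19}; no ℚ_2-point on the conic.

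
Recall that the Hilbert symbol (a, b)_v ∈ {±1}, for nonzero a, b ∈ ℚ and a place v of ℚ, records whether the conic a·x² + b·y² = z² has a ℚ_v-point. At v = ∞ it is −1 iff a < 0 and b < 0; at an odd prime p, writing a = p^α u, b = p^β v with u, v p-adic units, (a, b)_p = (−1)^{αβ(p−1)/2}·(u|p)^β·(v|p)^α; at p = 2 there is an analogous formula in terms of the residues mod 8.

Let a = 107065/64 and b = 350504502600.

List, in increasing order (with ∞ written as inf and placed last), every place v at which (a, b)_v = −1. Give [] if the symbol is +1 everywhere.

(a, b) ≡ (2185, 18354) mod (ℚ^×)²; places V = {2, 3, 5, 7, 19, 23, ∞}.
(a,b)_7: α=2, u≡1; β=1, v≡2 (mod 7); (1|7)=+1, (2|7)=+1; sign (−1)^0·+1^1·+1^2 = +1.
(a,b)_5: α=1, u≡2; β=2, v≡4 (mod 5); (2|5)=-1, (4|5)=+1; sign (−1)^0·-1^2·+1^1 = +1.
(a,b)_19: α=1, u≡7; β=3, v≡7 (mod 19); (7|19)=+1, (7|19)=+1; sign (−1)^1·+1^3·+1^1 = -1.
(a,b)_23: α=1, u≡12; β=3, v≡1 (mod 23); (12|23)=+1, (1|23)=+1; sign (−1)^1·+1^3·+1^1 = -1.
(a,b)_∞: sgn(2185)=+, sgn(18354)=+, so +1.
(a,b)_3: α=0, u≡1; β=1, v≡1 (mod 3); (1|3)=+1, (1|3)=+1; sign (−1)^0·+1^1·+1^0 = +1.
(a,b)_2: α=-6, β=3; u≡1, v≡1 (mod 8); ε(u)ε(v)=0·0, αω(v)=-6·0, βω(u)=3·0; sum ≡ 0  ⇒  +1.
(2185, 18354 / ℚ) ramifies at {19, 23}: a division algebra.

[19, 23]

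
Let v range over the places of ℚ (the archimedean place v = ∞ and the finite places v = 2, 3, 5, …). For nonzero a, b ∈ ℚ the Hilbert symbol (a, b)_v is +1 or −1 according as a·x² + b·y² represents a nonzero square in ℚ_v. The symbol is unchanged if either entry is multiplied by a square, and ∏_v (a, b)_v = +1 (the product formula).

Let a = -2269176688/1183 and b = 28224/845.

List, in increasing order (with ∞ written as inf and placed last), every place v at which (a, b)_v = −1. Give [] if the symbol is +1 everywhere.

(a, b) ≡ (-2750041, 5) mod (ℚ^×)²; places V = {2, 3, 5, 7, 13, 19, 23, 29, 31, ∞}.
(a,b)_31: α=1, u≡12; β=0, v≡25 (mod 31); (12|31)=-1, (25|31)=+1; sign (−1)^0·-1^0·+1^1 = +1.
(a,b)_5: α=0, u≡4; β=-1, v≡1 (mod 5); (4|5)=+1, (1|5)=+1; sign (−1)^0·+1^-1·+1^0 = +1.
(a,b)_7: α=-1, u≡5; β=2, v≡6 (mod 7); (5|7)=-1, (6|7)=-1; sign (−1)^0·-1^2·-1^-1 = -1.
(a,b)_13: α=-2, u≡2; β=-2, v≡8 (mod 13); (2|13)=-1, (8|13)=-1; sign (−1)^0·-1^-2·-1^-2 = +1.
(a,b)_∞: sgn(-2750041)=−, sgn(5)=+, so +1.
(a,b)_23: α=1, u≡7; β=0, v≡11 (mod 23); (7|23)=-1, (11|23)=-1; sign (−1)^0·-1^0·-1^1 = -1.
(a,b)_19: α=3, u≡3; β=0, v≡1 (mod 19); (3|19)=-1, (1|19)=+1; sign (−1)^0·-1^0·+1^3 = +1.
(a,b)_29: α=1, u≡13; β=0, v≡9 (mod 29); (13|29)=+1, (9|29)=+1; sign (−1)^0·+1^0·+1^1 = +1.
(a,b)_3: α=0, u≡2; β=2, v≡2 (mod 3); (2|3)=-1, (2|3)=-1; sign (−1)^0·-1^2·-1^0 = +1.
(a,b)_2: α=4, β=6; u≡7, v≡5 (mod 8); ε(u)ε(v)=1·0, αω(v)=4·1, βω(u)=6·0; sum ≡ 0  ⇒  +1.
|Ram(-2750041, 5)| = 2, even; anisotropic at {7, 23}.

[7, 23]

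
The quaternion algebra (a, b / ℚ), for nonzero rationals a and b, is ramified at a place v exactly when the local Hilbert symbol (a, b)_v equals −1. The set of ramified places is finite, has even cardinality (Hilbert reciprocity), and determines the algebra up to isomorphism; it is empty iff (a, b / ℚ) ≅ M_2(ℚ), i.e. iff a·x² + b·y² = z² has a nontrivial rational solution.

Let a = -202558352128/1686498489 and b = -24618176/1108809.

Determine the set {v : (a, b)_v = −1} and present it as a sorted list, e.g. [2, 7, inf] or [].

(a, b) ≡ (-187, -11) mod (ℚ^×)²; places V = {2, 3, 11, 13, 17, ∞}.
(a,b)_13: α=-4, u≡8; β=-2, v≡6 (mod 13); (8|13)=-1, (6|13)=-1; sign (−1)^0·-1^-2·-1^-4 = +1.
(a,b)_2: α=8, β=6; u≡5, v≡5 (mod 8); ε(u)ε(v)=0·0, αω(v)=8·1, βω(u)=6·1; sum ≡ 0  ⇒  +1.
(a,b)_11: α=5, u≡9; β=3, v≡8 (mod 11); (9|11)=+1, (8|11)=-1; sign (−1)^1·+1^3·-1^5 = +1.
(a,b)_∞: sgn(-187)=−, sgn(-11)=−, so -1.
(a,b)_17: α=3, u≡3; β=2, v≡3 (mod 17); (3|17)=-1, (3|17)=-1; sign (−1)^0·-1^2·-1^3 = -1.
(a,b)_3: α=-10, u≡2; β=-8, v≡1 (mod 3); (2|3)=-1, (1|3)=+1; sign (−1)^0·-1^-8·+1^-10 = +1.
Ram(-187, -11) = {17, ∞}; no ℚ_17-point on the conic.

[17, inf]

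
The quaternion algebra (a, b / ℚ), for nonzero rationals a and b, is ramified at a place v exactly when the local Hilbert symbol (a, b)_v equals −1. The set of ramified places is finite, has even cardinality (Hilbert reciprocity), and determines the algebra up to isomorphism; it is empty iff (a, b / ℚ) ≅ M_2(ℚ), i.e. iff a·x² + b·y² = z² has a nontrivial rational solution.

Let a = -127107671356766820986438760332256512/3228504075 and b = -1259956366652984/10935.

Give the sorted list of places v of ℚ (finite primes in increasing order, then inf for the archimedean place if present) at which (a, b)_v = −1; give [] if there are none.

[19, 23, 29, inf]

Mod squares: a ≡ -8151, b ≡ -924241890. Check v ∈ {∞, 2, 3, 5, 7, 11, 13, 17, 19, 23, 29}.
v=7: a=7^2·(≡2), b=7^2·(≡1) mod 7; (2|7)=+1, (1|7)=+1; (−1)^{2·2·3}·(+1)^2·(+1)^2 = +1.
v=23: a=23^2·(≡17), b=23^1·(≡20) mod 23; (17|23)=-1, (20|23)=-1; (−1)^{2·1·11}·(-1)^1·(-1)^2 = -1.
v=5: a=5^-2·(≡1), b=5^-1·(≡3) mod 5; (1|5)=+1, (3|5)=-1; (−1)^{-2·-1·2}·(+1)^-1·(-1)^-2 = +1.
v=11: a=11^3·(≡2), b=11^1·(≡9) mod 11; (2|11)=-1, (9|11)=+1; (−1)^{3·1·5}·(-1)^1·(+1)^3 = +1.
v=17: a=17^6·(≡8), b=17^3·(≡12) mod 17; (8|17)=+1, (12|17)=-1; (−1)^{6·3·8}·(+1)^3·(-1)^6 = +1.
v=29: a=29^2·(≡14), b=29^1·(≡11) mod 29; (14|29)=-1, (11|29)=-1; (−1)^{2·1·14}·(-1)^1·(-1)^2 = -1.
v=∞: -8151 < 0 and -924241890 < 0  ⇒  (a,b)_∞ = -1.
v=13: a=13^3·(≡9), b=13^1·(≡1) mod 13; (9|13)=+1, (1|13)=+1; (−1)^{3·1·6}·(+1)^1·(+1)^3 = +1.
v=2: v_2(a)=8, v_2(b)=3; units ≡ 1, 7 (mod 8); ε·ε+αω+βω = 0·1+8·0+3·0 ≡ 0  ⇒  (a,b)_2 = +1.
v=19: a=19^9·(≡12), b=19^3·(≡2) mod 19; (12|19)=-1, (2|19)=-1; (−1)^{9·3·9}·(-1)^3·(-1)^9 = -1.
v=3: a=3^-17·(≡1), b=3^-7·(≡2) mod 3; (1|3)=+1, (2|3)=-1; (−1)^{-17·-7·1}·(+1)^-7·(-1)^-17 = +1.
(-8151, -924241890 / ℚ) ramifies at {19, 23, 29, ∞}: a division algebra.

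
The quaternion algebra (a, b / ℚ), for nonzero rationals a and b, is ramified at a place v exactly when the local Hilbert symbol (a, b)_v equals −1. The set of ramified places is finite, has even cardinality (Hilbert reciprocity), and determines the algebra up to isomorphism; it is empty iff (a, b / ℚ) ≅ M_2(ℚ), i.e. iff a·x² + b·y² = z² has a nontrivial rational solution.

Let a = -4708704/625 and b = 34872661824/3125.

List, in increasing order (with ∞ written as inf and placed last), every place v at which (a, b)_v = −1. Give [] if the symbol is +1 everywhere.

[7, 13]

Mod squares: a ≡ -6006, b ≡ 2145. Check v ∈ {∞, 2, 3, 5, 7, 11, 13, 23}.
v=7: a=7^3·(≡3), b=7^4·(≡5) mod 7; (3|7)=-1, (5|7)=-1; (−1)^{3·4·3}·(-1)^4·(-1)^3 = -1.
v=11: a=11^1·(≡5), b=11^1·(≡8) mod 11; (5|11)=+1, (8|11)=-1; (−1)^{1·1·5}·(+1)^1·(-1)^1 = +1.
v=2: v_2(a)=5, v_2(b)=6; units ≡ 5, 1 (mod 8); ε·ε+αω+βω = 0·0+5·0+6·1 ≡ 0  ⇒  (a,b)_2 = +1.
v=5: a=5^-4·(≡1), b=5^-5·(≡4) mod 5; (1|5)=+1, (4|5)=+1; (−1)^{-4·-5·2}·(+1)^-5·(+1)^-4 = +1.
v=∞: -6006 < 0 and 2145 > 0  ⇒  (a,b)_∞ = +1.
v=13: a=13^1·(≡11), b=13^1·(≡1) mod 13; (11|13)=-1, (1|13)=+1; (−1)^{1·1·6}·(-1)^1·(+1)^1 = -1.
v=3: a=3^1·(≡2), b=3^1·(≡1) mod 3; (2|3)=-1, (1|3)=+1; (−1)^{1·1·1}·(-1)^1·(+1)^1 = +1.
v=23: a=23^0·(≡10), b=23^2·(≡18) mod 23; (10|23)=-1, (18|23)=+1; (−1)^{0·2·11}·(-1)^2·(+1)^0 = +1.
|Ram(-6006, 2145)| = 2, even; anisotropic at {7, 13}.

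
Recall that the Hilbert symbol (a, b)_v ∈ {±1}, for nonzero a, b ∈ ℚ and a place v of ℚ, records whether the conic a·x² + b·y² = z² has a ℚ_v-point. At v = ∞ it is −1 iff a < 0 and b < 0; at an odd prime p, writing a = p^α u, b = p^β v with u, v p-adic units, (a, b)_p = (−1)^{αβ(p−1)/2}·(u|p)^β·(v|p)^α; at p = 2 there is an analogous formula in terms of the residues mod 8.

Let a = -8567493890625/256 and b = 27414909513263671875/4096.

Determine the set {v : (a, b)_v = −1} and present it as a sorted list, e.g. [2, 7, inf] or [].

(a, b) ≡ (-41, 5247795) mod (ℚ^×)²; places V = {2, 3, 5, 7, 23, 41, 53, ∞}.
(a,b)_23: α=2, u≡15; β=3, v≡22 (mod 23); (15|23)=-1, (22|23)=-1; sign (−1)^0·-1^3·-1^2 = -1.
(a,b)_2: α=-8, β=-12; u≡7, v≡3 (mod 8); ε(u)ε(v)=1·1, αω(v)=-8·1, βω(u)=-12·0; sum ≡ 1  ⇒  -1.
(a,b)_41: α=1, u≡40; β=1, v≡7 (mod 41); (40|41)=+1, (7|41)=-1; sign (−1)^0·+1^1·-1^1 = -1.
(a,b)_7: α=0, u≡4; β=1, v≡6 (mod 7); (4|7)=+1, (6|7)=-1; sign (−1)^0·+1^1·-1^0 = +1.
(a,b)_53: α=2, u≡39; β=3, v≡7 (mod 53); (39|53)=-1, (7|53)=+1; sign (−1)^0·-1^3·+1^2 = -1.
(a,b)_3: α=2, u≡1; β=3, v≡1 (mod 3); (1|3)=+1, (1|3)=+1; sign (−1)^0·+1^3·+1^2 = +1.
(a,b)_5: α=6, u≡1; β=9, v≡1 (mod 5); (1|5)=+1, (1|5)=+1; sign (−1)^0·+1^9·+1^6 = +1.
(a,b)_∞: sgn(-41)=−, sgn(5247795)=+, so +1.
(-41, 5247795 / ℚ) ramifies at {2, 23, 41, 53}: a division algebra.

[2, 23, 41, 53]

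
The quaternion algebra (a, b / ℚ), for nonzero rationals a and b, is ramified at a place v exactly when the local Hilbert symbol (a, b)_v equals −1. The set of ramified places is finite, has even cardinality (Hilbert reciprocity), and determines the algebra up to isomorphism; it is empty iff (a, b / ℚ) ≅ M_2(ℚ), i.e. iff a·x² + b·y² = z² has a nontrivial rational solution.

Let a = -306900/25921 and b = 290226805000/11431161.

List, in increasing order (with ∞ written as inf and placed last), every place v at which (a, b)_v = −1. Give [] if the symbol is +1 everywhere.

(a, b) ≡ (-341, 418) mod (ℚ^×)²; places V = {2, 3, 5, 7, 11, 17, 19, 23, 31, ∞}.
(a,b)_23: α=-2, u≡4; β=-2, v≡6 (mod 23); (4|23)=+1, (6|23)=+1; sign (−1)^0·+1^-2·+1^-2 = +1.
(a,b)_17: α=0, u≡4; β=2, v≡14 (mod 17); (4|17)=+1, (14|17)=-1; sign (−1)^0·+1^2·-1^0 = +1.
(a,b)_19: α=0, u≡9; β=1, v≡8 (mod 19); (9|19)=+1, (8|19)=-1; sign (−1)^0·+1^1·-1^0 = +1.
(a,b)_∞: sgn(-341)=−, sgn(418)=+, so +1.
(a,b)_31: α=1, u≡4; β=2, v≡6 (mod 31); (4|31)=+1, (6|31)=-1; sign (−1)^0·+1^2·-1^1 = -1.
(a,b)_5: α=2, u≡4; β=4, v≡3 (mod 5); (4|5)=+1, (3|5)=-1; sign (−1)^0·+1^4·-1^2 = +1.
(a,b)_7: α=-2, u≡2; β=-4, v≡6 (mod 7); (2|7)=+1, (6|7)=-1; sign (−1)^0·+1^-4·-1^-2 = +1.
(a,b)_3: α=2, u≡1; β=-2, v≡1 (mod 3); (1|3)=+1, (1|3)=+1; sign (−1)^0·+1^-2·+1^2 = +1.
(a,b)_11: α=1, u≡8; β=1, v≡3 (mod 11); (8|11)=-1, (3|11)=+1; sign (−1)^1·-1^1·+1^1 = +1.
(a,b)_2: α=2, β=3; u≡3, v≡1 (mod 8); ε(u)ε(v)=1·0, αω(v)=2·0, βω(u)=3·1; sum ≡ 1  ⇒  -1.
|Ram(-341, 418)| = 2, even; anisotropic at {2, 31}.

[2, 31]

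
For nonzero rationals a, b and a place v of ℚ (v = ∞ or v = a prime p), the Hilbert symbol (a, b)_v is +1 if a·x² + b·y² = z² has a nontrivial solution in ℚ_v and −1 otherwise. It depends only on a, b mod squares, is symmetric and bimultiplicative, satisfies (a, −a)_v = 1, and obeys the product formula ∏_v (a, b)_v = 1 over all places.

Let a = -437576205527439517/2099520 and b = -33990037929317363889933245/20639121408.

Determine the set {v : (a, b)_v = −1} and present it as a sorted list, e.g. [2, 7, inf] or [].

[11, inf]

(a, b) ≡ (-185, -128535) mod (ℚ^×)²; places V = {2, 3, 5, 7, 11, 19, 37, 41, ∞}.
(a,b)_11: α=2, u≡2; β=3, v≡6 (mod 11); (2|11)=-1, (6|11)=-1; sign (−1)^0·-1^3·-1^2 = -1.
(a,b)_∞: sgn(-185)=−, sgn(-128535)=−, so -1.
(a,b)_3: α=-8, u≡1; β=-9, v≡1 (mod 3); (1|3)=+1, (1|3)=+1; sign (−1)^0·+1^-9·+1^-8 = +1.
(a,b)_5: α=-1, u≡2; β=1, v≡2 (mod 5); (2|5)=-1, (2|5)=-1; sign (−1)^0·-1^1·-1^-1 = +1.
(a,b)_19: α=2, u≡6; β=3, v≡15 (mod 19); (6|19)=+1, (15|19)=-1; sign (−1)^0·+1^3·-1^2 = +1.
(a,b)_7: α=6, u≡2; β=8, v≡6 (mod 7); (2|7)=+1, (6|7)=-1; sign (−1)^0·+1^8·-1^6 = +1.
(a,b)_37: α=3, u≡19; β=4, v≡12 (mod 37); (19|37)=-1, (12|37)=+1; sign (−1)^0·-1^4·+1^3 = +1.
(a,b)_41: α=2, u≡23; β=3, v≡30 (mod 41); (23|41)=+1, (30|41)=-1; sign (−1)^0·+1^3·-1^2 = +1.
(a,b)_2: α=-6, β=-20; u≡7, v≡1 (mod 8); ε(u)ε(v)=1·0, αω(v)=-6·0, βω(u)=-20·0; sum ≡ 0  ⇒  +1.
Ram(-185, -128535) = {11, ∞}; no ℚ_11-point on the conic.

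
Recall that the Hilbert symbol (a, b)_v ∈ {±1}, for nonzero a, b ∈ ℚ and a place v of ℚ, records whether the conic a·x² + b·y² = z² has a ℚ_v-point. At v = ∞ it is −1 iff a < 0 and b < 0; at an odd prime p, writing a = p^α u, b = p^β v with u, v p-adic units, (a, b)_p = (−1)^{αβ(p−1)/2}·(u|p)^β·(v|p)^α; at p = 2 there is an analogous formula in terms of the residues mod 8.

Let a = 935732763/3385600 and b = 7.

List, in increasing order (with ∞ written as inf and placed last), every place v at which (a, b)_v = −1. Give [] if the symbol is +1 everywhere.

[2, 7]

Mod squares: a ≡ 3, b ≡ 7. Check v ∈ {∞, 2, 3, 5, 7, 23, 29}.
v=29: a=29^4·(≡8), b=29^0·(≡7) mod 29; (8|29)=-1, (7|29)=+1; (−1)^{4·0·14}·(-1)^0·(+1)^4 = +1.
v=2: v_2(a)=-8, v_2(b)=0; units ≡ 3, 7 (mod 8); ε·ε+αω+βω = 1·1+-8·0+0·1 ≡ 1  ⇒  (a,b)_2 = -1.
v=3: a=3^3·(≡1), b=3^0·(≡1) mod 3; (1|3)=+1, (1|3)=+1; (−1)^{3·0·1}·(+1)^0·(+1)^3 = +1.
v=23: a=23^-2·(≡16), b=23^0·(≡7) mod 23; (16|23)=+1, (7|23)=-1; (−1)^{-2·0·11}·(+1)^0·(-1)^-2 = +1.
v=7: a=7^2·(≡6), b=7^1·(≡1) mod 7; (6|7)=-1, (1|7)=+1; (−1)^{2·1·3}·(-1)^1·(+1)^2 = -1.
v=5: a=5^-2·(≡2), b=5^0·(≡2) mod 5; (2|5)=-1, (2|5)=-1; (−1)^{-2·0·2}·(-1)^0·(-1)^-2 = +1.
v=∞: 3 > 0 and 7 > 0  ⇒  (a,b)_∞ = +1.
(3, 7 / ℚ) ramifies at {2, 7}: a division algebra.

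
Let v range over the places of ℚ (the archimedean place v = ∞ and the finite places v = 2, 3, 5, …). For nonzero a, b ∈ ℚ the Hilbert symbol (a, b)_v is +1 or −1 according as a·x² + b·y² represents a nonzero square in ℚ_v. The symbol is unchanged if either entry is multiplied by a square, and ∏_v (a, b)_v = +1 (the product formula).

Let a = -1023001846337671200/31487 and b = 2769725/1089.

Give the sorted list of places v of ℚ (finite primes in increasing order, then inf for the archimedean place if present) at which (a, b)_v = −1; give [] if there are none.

Mod squares: a ≡ -44618574, b ≡ 2261. Check v ∈ {∞, 2, 3, 5, 7, 11, 13, 17, 19, 23, 37}.
v=23: a=23^-1·(≡17), b=23^0·(≡11) mod 23; (17|23)=-1, (11|23)=-1; (−1)^{-1·0·11}·(-1)^0·(-1)^-1 = -1.
v=5: a=5^2·(≡1), b=5^2·(≡1) mod 5; (1|5)=+1, (1|5)=+1; (−1)^{2·2·2}·(+1)^2·(+1)^2 = +1.
v=13: a=13^3·(≡1), b=13^0·(≡1) mod 13; (1|13)=+1, (1|13)=+1; (−1)^{3·0·6}·(+1)^0·(+1)^3 = +1.
v=3: a=3^3·(≡2), b=3^-2·(≡2) mod 3; (2|3)=-1, (2|3)=-1; (−1)^{3·-2·1}·(-1)^-2·(-1)^3 = -1.
v=17: a=17^1·(≡2), b=17^1·(≡14) mod 17; (2|17)=+1, (14|17)=-1; (−1)^{1·1·8}·(+1)^1·(-1)^1 = -1.
v=11: a=11^1·(≡5), b=11^-2·(≡10) mod 11; (5|11)=+1, (10|11)=-1; (−1)^{1·-2·5}·(+1)^-2·(-1)^1 = -1.
v=37: a=37^-2·(≡19), b=37^0·(≡1) mod 37; (19|37)=-1, (1|37)=+1; (−1)^{-2·0·18}·(-1)^0·(+1)^-2 = +1.
v=2: v_2(a)=5, v_2(b)=0; units ≡ 1, 5 (mod 8); ε·ε+αω+βω = 0·0+5·1+0·0 ≡ 1  ⇒  (a,b)_2 = -1.
v=7: a=7^5·(≡3), b=7^3·(≡1) mod 7; (3|7)=-1, (1|7)=+1; (−1)^{5·3·3}·(-1)^3·(+1)^5 = +1.
v=∞: -44618574 < 0 and 2261 > 0  ⇒  (a,b)_∞ = +1.
v=19: a=19^3·(≡7), b=19^1·(≡17) mod 19; (7|19)=+1, (17|19)=+1; (−1)^{3·1·9}·(+1)^1·(+1)^3 = -1.
|Ram(-44618574, 2261)| = 6, even; anisotropic at {2, 3, 11, 17, 19, 23}.

[2, 3, 11, 17, 19, 23]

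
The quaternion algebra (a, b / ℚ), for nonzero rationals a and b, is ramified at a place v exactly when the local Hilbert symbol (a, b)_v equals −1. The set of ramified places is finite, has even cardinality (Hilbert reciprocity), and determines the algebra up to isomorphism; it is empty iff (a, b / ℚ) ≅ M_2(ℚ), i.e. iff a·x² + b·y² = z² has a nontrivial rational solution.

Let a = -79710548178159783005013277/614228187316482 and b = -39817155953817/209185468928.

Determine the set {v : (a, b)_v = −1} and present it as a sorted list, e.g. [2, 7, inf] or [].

[7, 19, 53, inf]

Mod squares: a ≡ -17066, b ≡ -114. Check v ∈ {∞, 2, 3, 7, 11, 17, 19, 23, 29, 31, 41, 43, 53}.
v=29: a=29^-2·(≡18), b=29^-2·(≡14) mod 29; (18|29)=-1, (14|29)=-1; (−1)^{-2·-2·14}·(-1)^-2·(-1)^-2 = +1.
v=∞: -17066 < 0 and -114 < 0  ⇒  (a,b)_∞ = -1.
v=2: v_2(a)=-1, v_2(b)=-9; units ≡ 3, 7 (mod 8); ε·ε+αω+βω = 1·1+-1·0+-9·1 ≡ 0  ⇒  (a,b)_2 = +1.
v=3: a=3^-2·(≡1), b=3^3·(≡1) mod 3; (1|3)=+1, (1|3)=+1; (−1)^{-2·3·1}·(+1)^3·(+1)^-2 = +1.
v=43: a=43^2·(≡5), b=43^2·(≡41) mod 43; (5|43)=-1, (41|43)=+1; (−1)^{2·2·21}·(-1)^2·(+1)^2 = +1.
v=7: a=7^1·(≡3), b=7^0·(≡5) mod 7; (3|7)=-1, (5|7)=-1; (−1)^{1·0·3}·(-1)^0·(-1)^1 = -1.
v=19: a=19^6·(≡18), b=19^3·(≡18) mod 19; (18|19)=-1, (18|19)=-1; (−1)^{6·3·9}·(-1)^3·(-1)^6 = -1.
v=53: a=53^1·(≡6), b=53^0·(≡5) mod 53; (6|53)=+1, (5|53)=-1; (−1)^{1·0·26}·(+1)^0·(-1)^1 = -1.
v=31: a=31^6·(≡15), b=31^2·(≡4) mod 31; (15|31)=-1, (4|31)=+1; (−1)^{6·2·15}·(-1)^2·(+1)^6 = +1.
v=11: a=11^2·(≡2), b=11^2·(≡8) mod 11; (2|11)=-1, (8|11)=-1; (−1)^{2·2·5}·(-1)^2·(-1)^2 = +1.
v=23: a=23^1·(≡5), b=23^0·(≡16) mod 23; (5|23)=-1, (16|23)=+1; (−1)^{1·0·11}·(-1)^0·(+1)^1 = +1.
v=17: a=17^-6·(≡4), b=17^-2·(≡7) mod 17; (4|17)=+1, (7|17)=-1; (−1)^{-6·-2·8}·(+1)^-2·(-1)^-6 = +1.
v=41: a=41^-2·(≡21), b=41^-2·(≡4) mod 41; (21|41)=+1, (4|41)=+1; (−1)^{-2·-2·20}·(+1)^-2·(+1)^-2 = +1.
Ram(-17066, -114) = {7, 19, 53, ∞}; no ℚ_7-point on the conic.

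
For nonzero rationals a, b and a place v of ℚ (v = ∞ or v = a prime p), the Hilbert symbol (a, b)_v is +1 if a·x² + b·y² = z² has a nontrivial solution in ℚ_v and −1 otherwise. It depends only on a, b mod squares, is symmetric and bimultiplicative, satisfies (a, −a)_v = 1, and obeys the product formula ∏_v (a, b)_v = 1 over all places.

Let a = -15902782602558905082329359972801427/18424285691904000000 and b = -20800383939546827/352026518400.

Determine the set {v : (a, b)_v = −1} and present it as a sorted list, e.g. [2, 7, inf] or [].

[2, 7, 29, inf]

(a, b) ≡ (-203, -9338) mod (ℚ^×)²; places V = {2, 3, 5, 7, 11, 17, 19, 23, 29, 37, ∞}.
(a,b)_5: α=-6, u≡3; β=-2, v≡3 (mod 5); (3|5)=-1, (3|5)=-1; sign (−1)^0·-1^-2·-1^-6 = +1.
(a,b)_23: α=-2, u≡16; β=-1, v≡18 (mod 23); (16|23)=+1, (18|23)=+1; sign (−1)^0·+1^-1·+1^-2 = +1.
(a,b)_7: α=3, u≡6; β=3, v≡3 (mod 7); (6|7)=-1, (3|7)=-1; sign (−1)^1·-1^3·-1^3 = -1.
(a,b)_2: α=-22, β=-7; u≡5, v≡3 (mod 8); ε(u)ε(v)=0·1, αω(v)=-22·1, βω(u)=-7·1; sum ≡ 1  ⇒  -1.
(a,b)_∞: sgn(-203)=−, sgn(-9338)=−, so -1.
(a,b)_11: α=4, u≡7; β=4, v≡5 (mod 11); (7|11)=-1, (5|11)=+1; sign (−1)^0·-1^4·+1^4 = +1.
(a,b)_17: α=10, u≡15; β=2, v≡11 (mod 17); (15|17)=+1, (11|17)=-1; sign (−1)^0·+1^2·-1^10 = +1.
(a,b)_29: α=3, u≡22; β=1, v≡26 (mod 29); (22|29)=+1, (26|29)=-1; sign (−1)^0·+1^1·-1^3 = -1.
(a,b)_3: α=-12, u≡1; β=-14, v≡1 (mod 3); (1|3)=+1, (1|3)=+1; sign (−1)^0·+1^-14·+1^-12 = +1.
(a,b)_37: α=2, u≡8; β=2, v≡23 (mod 37); (8|37)=-1, (23|37)=-1; sign (−1)^0·-1^2·-1^2 = +1.
(a,b)_19: α=6, u≡4; β=2, v≡12 (mod 19); (4|19)=+1, (12|19)=-1; sign (−1)^0·+1^2·-1^6 = +1.
Ram(-203, -9338) = {2, 7, 29, ∞}; no ℚ_2-point on the conic.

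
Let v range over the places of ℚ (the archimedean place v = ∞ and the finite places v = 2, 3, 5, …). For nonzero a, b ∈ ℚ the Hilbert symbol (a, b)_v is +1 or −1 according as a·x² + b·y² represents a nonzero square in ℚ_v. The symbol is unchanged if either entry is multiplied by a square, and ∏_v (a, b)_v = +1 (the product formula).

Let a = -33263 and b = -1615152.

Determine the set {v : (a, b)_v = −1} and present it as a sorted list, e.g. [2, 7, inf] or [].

[29, inf]

(a, b) ≡ (-33263, -100947) mod (ℚ^×)²; places V = {2, 3, 7, 11, 19, 23, 29, 31, 37, ∞}.
(a,b)_31: α=1, u≡12; β=0, v≡10 (mod 31); (12|31)=-1, (10|31)=+1; sign (−1)^0·-1^0·+1^1 = +1.
(a,b)_37: α=1, u≡26; β=0, v≡9 (mod 37); (26|37)=+1, (9|37)=+1; sign (−1)^0·+1^0·+1^1 = +1.
(a,b)_2: α=0, β=4; u≡1, v≡5 (mod 8); ε(u)ε(v)=0·0, αω(v)=0·1, βω(u)=4·0; sum ≡ 0  ⇒  +1.
(a,b)_7: α=0, u≡1; β=1, v≡5 (mod 7); (1|7)=+1, (5|7)=-1; sign (−1)^0·+1^1·-1^0 = +1.
(a,b)_3: α=0, u≡1; β=1, v≡2 (mod 3); (1|3)=+1, (2|3)=-1; sign (−1)^0·+1^1·-1^0 = +1.
(a,b)_19: α=0, u≡6; β=1, v≡17 (mod 19); (6|19)=+1, (17|19)=+1; sign (−1)^0·+1^1·+1^0 = +1.
(a,b)_29: α=1, u≡13; β=0, v≡3 (mod 29); (13|29)=+1, (3|29)=-1; sign (−1)^0·+1^0·-1^1 = -1.
(a,b)_23: α=0, u≡18; β=1, v≡18 (mod 23); (18|23)=+1, (18|23)=+1; sign (−1)^0·+1^1·+1^0 = +1.
(a,b)_11: α=0, u≡1; β=1, v≡7 (mod 11); (1|11)=+1, (7|11)=-1; sign (−1)^0·+1^1·-1^0 = +1.
(a,b)_∞: sgn(-33263)=−, sgn(-100947)=−, so -1.
(-33263, -100947 / ℚ) ramifies at {29, ∞}: a division algebra.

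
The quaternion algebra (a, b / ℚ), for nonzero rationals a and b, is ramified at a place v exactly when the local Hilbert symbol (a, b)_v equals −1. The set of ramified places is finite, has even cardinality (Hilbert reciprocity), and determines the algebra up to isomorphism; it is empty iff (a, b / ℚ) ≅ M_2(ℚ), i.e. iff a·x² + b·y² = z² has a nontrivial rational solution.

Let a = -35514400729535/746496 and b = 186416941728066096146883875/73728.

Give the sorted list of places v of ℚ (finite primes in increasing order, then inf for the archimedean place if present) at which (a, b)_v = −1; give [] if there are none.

Mod squares: a ≡ -260015, b ≡ 6760390. Check v ∈ {∞, 2, 3, 5, 7, 13, 17, 19, 23, 29, 31}.
v=19: a=19^1·(≡15), b=19^3·(≡1) mod 19; (15|19)=-1, (1|19)=+1; (−1)^{1·3·9}·(-1)^3·(+1)^1 = +1.
v=3: a=3^-6·(≡1), b=3^-2·(≡1) mod 3; (1|3)=+1, (1|3)=+1; (−1)^{-6·-2·1}·(+1)^-2·(+1)^-6 = +1.
v=17: a=17^1·(≡11), b=17^3·(≡10) mod 17; (11|17)=-1, (10|17)=-1; (−1)^{1·3·8}·(-1)^3·(-1)^1 = +1.
v=23: a=23^1·(≡21), b=23^3·(≡6) mod 23; (21|23)=-1, (6|23)=+1; (−1)^{1·3·11}·(-1)^3·(+1)^1 = +1.
v=29: a=29^2·(≡7), b=29^0·(≡15) mod 29; (7|29)=+1, (15|29)=-1; (−1)^{2·0·14}·(+1)^0·(-1)^2 = +1.
v=2: v_2(a)=-10, v_2(b)=-13; units ≡ 1, 3 (mod 8); ε·ε+αω+βω = 0·1+-10·1+-13·0 ≡ 0  ⇒  (a,b)_2 = +1.
v=7: a=7^1·(≡4), b=7^3·(≡2) mod 7; (4|7)=+1, (2|7)=+1; (−1)^{1·3·3}·(+1)^3·(+1)^1 = -1.
v=31: a=31^2·(≡30), b=31^0·(≡24) mod 31; (30|31)=-1, (24|31)=-1; (−1)^{2·0·15}·(-1)^0·(-1)^2 = +1.
v=∞: -260015 < 0 and 6760390 > 0  ⇒  (a,b)_∞ = +1.
v=5: a=5^1·(≡3), b=5^3·(≡2) mod 5; (3|5)=-1, (2|5)=-1; (−1)^{1·3·2}·(-1)^3·(-1)^1 = +1.
v=13: a=13^2·(≡7), b=13^9·(≡12) mod 13; (7|13)=-1, (12|13)=+1; (−1)^{2·9·6}·(-1)^9·(+1)^2 = -1.
(-260015, 6760390 / ℚ) ramifies at {7, 13}: a division algebra.

[7, 13]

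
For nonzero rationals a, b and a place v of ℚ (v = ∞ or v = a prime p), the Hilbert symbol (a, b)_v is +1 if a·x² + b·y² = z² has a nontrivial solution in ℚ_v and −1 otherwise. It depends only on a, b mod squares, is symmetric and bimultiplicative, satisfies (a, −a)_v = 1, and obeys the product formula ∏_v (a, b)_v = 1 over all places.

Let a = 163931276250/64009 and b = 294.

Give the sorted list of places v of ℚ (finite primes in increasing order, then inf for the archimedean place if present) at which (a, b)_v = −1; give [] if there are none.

[3, 7]

Mod squares: a ≡ 42, b ≡ 6. Check v ∈ {∞, 2, 3, 5, 7, 11, 17, 23}.
v=7: a=7^5·(≡6), b=7^2·(≡6) mod 7; (6|7)=-1, (6|7)=-1; (−1)^{5·2·3}·(-1)^2·(-1)^5 = -1.
v=11: a=11^-2·(≡5), b=11^0·(≡8) mod 11; (5|11)=+1, (8|11)=-1; (−1)^{-2·0·5}·(+1)^0·(-1)^-2 = +1.
v=∞: 42 > 0 and 6 > 0  ⇒  (a,b)_∞ = +1.
v=3: a=3^3·(≡2), b=3^1·(≡2) mod 3; (2|3)=-1, (2|3)=-1; (−1)^{3·1·1}·(-1)^1·(-1)^3 = -1.
v=17: a=17^2·(≡1), b=17^0·(≡5) mod 17; (1|17)=+1, (5|17)=-1; (−1)^{2·0·8}·(+1)^0·(-1)^2 = +1.
v=2: v_2(a)=1, v_2(b)=1; units ≡ 5, 3 (mod 8); ε·ε+αω+βω = 0·1+1·1+1·1 ≡ 0  ⇒  (a,b)_2 = +1.
v=23: a=23^-2·(≡21), b=23^0·(≡18) mod 23; (21|23)=-1, (18|23)=+1; (−1)^{-2·0·11}·(-1)^0·(+1)^-2 = +1.
v=5: a=5^4·(≡3), b=5^0·(≡4) mod 5; (3|5)=-1, (4|5)=+1; (−1)^{4·0·2}·(-1)^0·(+1)^4 = +1.
(42, 6 / ℚ) ramifies at {3, 7}: a division algebra.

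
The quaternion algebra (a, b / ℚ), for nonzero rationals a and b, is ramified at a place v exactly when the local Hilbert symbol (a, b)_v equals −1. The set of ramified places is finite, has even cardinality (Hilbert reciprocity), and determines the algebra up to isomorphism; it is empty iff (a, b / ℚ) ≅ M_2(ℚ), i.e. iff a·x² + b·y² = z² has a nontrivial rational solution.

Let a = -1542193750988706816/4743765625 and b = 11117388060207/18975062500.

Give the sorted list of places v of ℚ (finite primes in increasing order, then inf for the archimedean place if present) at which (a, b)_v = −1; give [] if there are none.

[2, 11, 31, 37]

(a, b) ≡ (-164021, 1023) mod (ℚ^×)²; places V = {2, 3, 5, 7, 11, 13, 19, 29, 31, 37, ∞}.
(a,b)_11: α=1, u≡4; β=3, v≡9 (mod 11); (4|11)=+1, (9|11)=+1; sign (−1)^1·+1^3·+1^1 = -1.
(a,b)_7: α=2, u≡3; β=0, v≡1 (mod 7); (3|7)=-1, (1|7)=+1; sign (−1)^0·-1^0·+1^2 = +1.
(a,b)_29: α=-2, u≡2; β=-2, v≡11 (mod 29); (2|29)=-1, (11|29)=-1; sign (−1)^0·-1^-2·-1^-2 = +1.
(a,b)_37: α=1, u≡1; β=0, v≡6 (mod 37); (1|37)=+1, (6|37)=-1; sign (−1)^0·+1^0·-1^1 = -1.
(a,b)_13: α=5, u≡5; β=2, v≡9 (mod 13); (5|13)=-1, (9|13)=+1; sign (−1)^0·-1^2·+1^5 = +1.
(a,b)_3: α=8, u≡1; β=13, v≡2 (mod 3); (1|3)=+1, (2|3)=-1; sign (−1)^0·+1^13·-1^8 = +1.
(a,b)_31: α=1, u≡16; β=1, v≡1 (mod 31); (16|31)=+1, (1|31)=+1; sign (−1)^1·+1^1·+1^1 = -1.
(a,b)_5: α=-6, u≡4; β=-6, v≡3 (mod 5); (4|5)=+1, (3|5)=-1; sign (−1)^0·+1^-6·-1^-6 = +1.
(a,b)_∞: sgn(-164021)=−, sgn(1023)=+, so +1.
(a,b)_19: α=-2, u≡11; β=-2, v≡9 (mod 19); (11|19)=+1, (9|19)=+1; sign (−1)^0·+1^-2·+1^-2 = +1.
(a,b)_2: α=10, β=-2; u≡3, v≡7 (mod 8); ε(u)ε(v)=1·1, αω(v)=10·0, βω(u)=-2·1; sum ≡ 1  ⇒  -1.
(-164021, 1023 / ℚ) ramifies at {2, 11, 31, 37}: a division algebra.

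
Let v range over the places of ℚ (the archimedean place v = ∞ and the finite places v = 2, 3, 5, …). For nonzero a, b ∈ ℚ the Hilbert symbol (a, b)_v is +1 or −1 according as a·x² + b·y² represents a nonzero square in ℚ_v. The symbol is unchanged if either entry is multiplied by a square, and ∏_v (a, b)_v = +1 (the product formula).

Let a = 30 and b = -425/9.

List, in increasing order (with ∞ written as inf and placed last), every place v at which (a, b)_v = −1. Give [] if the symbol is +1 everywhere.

[2, 5]

Mod squares: a ≡ 30, b ≡ -17. Check v ∈ {∞, 2, 3, 5, 17}.
v=∞: 30 > 0 and -17 < 0  ⇒  (a,b)_∞ = +1.
v=2: v_2(a)=1, v_2(b)=0; units ≡ 7, 7 (mod 8); ε·ε+αω+βω = 1·1+1·0+0·0 ≡ 1  ⇒  (a,b)_2 = -1.
v=5: a=5^1·(≡1), b=5^2·(≡2) mod 5; (1|5)=+1, (2|5)=-1; (−1)^{1·2·2}·(+1)^2·(-1)^1 = -1.
v=3: a=3^1·(≡1), b=3^-2·(≡1) mod 3; (1|3)=+1, (1|3)=+1; (−1)^{1·-2·1}·(+1)^-2·(+1)^1 = +1.
v=17: a=17^0·(≡13), b=17^1·(≡1) mod 17; (13|17)=+1, (1|17)=+1; (−1)^{0·1·8}·(+1)^1·(+1)^0 = +1.
Ram(30, -17) = {2, 5}; no ℚ_2-point on the conic.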